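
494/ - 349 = -2 + 204/349 = - 1.42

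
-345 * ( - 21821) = 7528245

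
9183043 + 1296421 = 10479464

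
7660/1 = 7660 = 7660.00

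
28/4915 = 28/4915 = 0.01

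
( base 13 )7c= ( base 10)103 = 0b1100111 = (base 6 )251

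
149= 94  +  55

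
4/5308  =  1/1327 = 0.00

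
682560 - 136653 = 545907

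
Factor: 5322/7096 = 3/4 = 2^ (-2 )*3^1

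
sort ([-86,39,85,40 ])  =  [ - 86 , 39, 40,85]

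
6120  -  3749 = 2371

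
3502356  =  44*79599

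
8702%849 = 212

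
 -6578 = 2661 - 9239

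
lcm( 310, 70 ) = 2170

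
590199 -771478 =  - 181279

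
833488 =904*922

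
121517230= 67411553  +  54105677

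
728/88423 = 728/88423 = 0.01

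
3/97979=3/97979 = 0.00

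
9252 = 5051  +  4201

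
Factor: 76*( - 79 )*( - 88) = 2^5*11^1*19^1*79^1 = 528352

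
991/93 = 991/93= 10.66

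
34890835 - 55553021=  - 20662186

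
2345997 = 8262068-5916071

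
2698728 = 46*58668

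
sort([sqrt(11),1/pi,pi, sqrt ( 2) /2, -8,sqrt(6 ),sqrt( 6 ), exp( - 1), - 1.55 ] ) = [-8, - 1.55,  1/pi,exp( -1),sqrt( 2)/2,sqrt(6),  sqrt(6),  pi , sqrt(11 ) ]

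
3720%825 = 420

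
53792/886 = 26896/443=60.71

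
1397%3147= 1397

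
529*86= 45494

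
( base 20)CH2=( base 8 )12026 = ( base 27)71C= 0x1416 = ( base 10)5142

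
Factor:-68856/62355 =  - 2^3*5^( - 1) * 19^1*151^1 *4157^( - 1 ) = - 22952/20785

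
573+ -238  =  335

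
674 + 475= 1149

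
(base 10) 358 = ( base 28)CM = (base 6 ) 1354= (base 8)546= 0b101100110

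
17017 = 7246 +9771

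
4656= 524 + 4132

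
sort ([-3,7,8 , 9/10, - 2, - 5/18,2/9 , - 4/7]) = [ - 3 , - 2, - 4/7, - 5/18,2/9,9/10,7  ,  8]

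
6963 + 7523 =14486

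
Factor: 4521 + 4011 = 8532 = 2^2 * 3^3 * 79^1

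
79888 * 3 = 239664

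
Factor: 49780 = 2^2 * 5^1*19^1*131^1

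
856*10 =8560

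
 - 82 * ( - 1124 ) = 92168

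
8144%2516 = 596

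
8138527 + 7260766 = 15399293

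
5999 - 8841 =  - 2842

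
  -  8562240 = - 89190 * 96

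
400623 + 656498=1057121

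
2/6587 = 2/6587 = 0.00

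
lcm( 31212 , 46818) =93636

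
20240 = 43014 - 22774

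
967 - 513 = 454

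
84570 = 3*28190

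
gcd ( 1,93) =1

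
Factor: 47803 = 7^1*6829^1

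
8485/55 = 154 + 3/11 = 154.27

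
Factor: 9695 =5^1 *7^1*277^1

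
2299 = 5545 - 3246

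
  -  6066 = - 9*674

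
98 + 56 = 154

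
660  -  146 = 514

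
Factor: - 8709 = -3^1*2903^1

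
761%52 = 33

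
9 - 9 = 0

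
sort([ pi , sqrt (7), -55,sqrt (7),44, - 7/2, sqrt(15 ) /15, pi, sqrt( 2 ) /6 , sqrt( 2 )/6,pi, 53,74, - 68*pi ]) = [-68*pi, - 55, - 7/2,sqrt(2 )/6, sqrt( 2)/6,sqrt(15 ) /15, sqrt(7 ),sqrt(7),pi , pi, pi,44, 53,74] 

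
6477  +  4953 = 11430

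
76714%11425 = 8164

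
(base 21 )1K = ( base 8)51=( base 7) 56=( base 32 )19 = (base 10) 41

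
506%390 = 116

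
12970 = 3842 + 9128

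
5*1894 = 9470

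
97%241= 97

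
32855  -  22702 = 10153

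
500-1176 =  - 676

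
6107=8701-2594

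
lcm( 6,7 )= 42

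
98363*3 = 295089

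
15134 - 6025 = 9109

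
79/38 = 2+3/38 = 2.08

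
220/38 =110/19 = 5.79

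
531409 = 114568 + 416841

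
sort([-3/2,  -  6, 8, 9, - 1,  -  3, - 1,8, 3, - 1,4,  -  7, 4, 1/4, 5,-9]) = [-9,- 7, - 6, - 3,-3/2,- 1, - 1,  -  1, 1/4,3, 4, 4,  5 , 8, 8, 9]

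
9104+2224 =11328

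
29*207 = 6003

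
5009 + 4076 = 9085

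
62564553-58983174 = 3581379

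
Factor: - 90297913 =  - 701^1*128813^1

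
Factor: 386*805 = 310730 = 2^1*5^1*7^1*23^1  *  193^1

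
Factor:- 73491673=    - 439^1*167407^1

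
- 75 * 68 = -5100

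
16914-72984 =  - 56070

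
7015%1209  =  970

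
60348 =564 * 107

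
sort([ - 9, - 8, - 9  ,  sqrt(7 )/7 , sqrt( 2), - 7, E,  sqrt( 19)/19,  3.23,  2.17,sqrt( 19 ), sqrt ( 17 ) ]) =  [ - 9,-9, - 8,-7, sqrt( 19) /19, sqrt ( 7)/7, sqrt(2), 2.17, E,  3.23,sqrt ( 17 ),sqrt( 19 ) ]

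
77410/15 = 15482/3 = 5160.67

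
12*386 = 4632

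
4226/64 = 66 +1/32 = 66.03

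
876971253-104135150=772836103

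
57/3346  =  57/3346= 0.02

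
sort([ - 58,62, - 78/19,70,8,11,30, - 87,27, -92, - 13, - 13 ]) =[ - 92, - 87, -58,- 13, - 13 , - 78/19 , 8, 11,27,30,62, 70]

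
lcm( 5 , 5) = 5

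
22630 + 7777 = 30407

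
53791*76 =4088116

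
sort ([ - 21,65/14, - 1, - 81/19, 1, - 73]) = [ - 73, - 21,-81/19, - 1,1, 65/14]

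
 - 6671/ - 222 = 6671/222 = 30.05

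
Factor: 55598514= 2^1*3^1 * 9266419^1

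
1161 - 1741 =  - 580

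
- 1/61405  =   - 1/61405= -0.00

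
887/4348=887/4348 = 0.20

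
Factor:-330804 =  - 2^2*3^4*1021^1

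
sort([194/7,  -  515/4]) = [ - 515/4,194/7 ]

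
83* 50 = 4150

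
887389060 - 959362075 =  - 71973015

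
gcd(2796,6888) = 12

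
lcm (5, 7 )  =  35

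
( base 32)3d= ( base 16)6d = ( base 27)41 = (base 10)109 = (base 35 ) 34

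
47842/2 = 23921 = 23921.00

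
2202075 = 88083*25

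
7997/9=7997/9 = 888.56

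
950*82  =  77900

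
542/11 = 49 + 3/11 = 49.27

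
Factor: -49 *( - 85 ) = 5^1 *7^2*17^1 = 4165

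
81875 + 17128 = 99003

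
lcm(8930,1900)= 89300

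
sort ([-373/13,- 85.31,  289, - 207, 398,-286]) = [  -  286,- 207, - 85.31, - 373/13, 289, 398]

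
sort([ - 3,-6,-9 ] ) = [ - 9, - 6, - 3 ] 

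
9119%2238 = 167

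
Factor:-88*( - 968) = 2^6*11^3 =85184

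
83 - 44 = 39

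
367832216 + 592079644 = 959911860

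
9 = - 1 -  - 10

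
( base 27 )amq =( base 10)7910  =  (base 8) 17346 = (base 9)11758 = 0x1ee6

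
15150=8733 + 6417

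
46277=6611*7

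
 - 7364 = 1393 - 8757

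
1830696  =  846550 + 984146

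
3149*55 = 173195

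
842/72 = 421/36 = 11.69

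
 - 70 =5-75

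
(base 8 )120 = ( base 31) 2i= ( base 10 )80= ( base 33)2e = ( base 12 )68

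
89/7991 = 89/7991 = 0.01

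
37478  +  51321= 88799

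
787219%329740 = 127739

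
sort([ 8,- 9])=[ - 9,8]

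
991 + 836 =1827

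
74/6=12 + 1/3 = 12.33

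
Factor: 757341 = 3^2*13^1* 6473^1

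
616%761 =616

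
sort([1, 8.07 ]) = [ 1 , 8.07]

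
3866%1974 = 1892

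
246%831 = 246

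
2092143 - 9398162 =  - 7306019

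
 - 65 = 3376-3441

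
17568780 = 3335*5268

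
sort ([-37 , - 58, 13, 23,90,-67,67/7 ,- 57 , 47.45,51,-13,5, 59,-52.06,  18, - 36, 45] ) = [- 67, - 58, - 57,- 52.06, - 37,-36, - 13,5, 67/7,13,  18, 23,45,47.45,51,59,90] 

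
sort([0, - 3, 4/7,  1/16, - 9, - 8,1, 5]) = [ - 9, - 8 , - 3,0, 1/16,4/7,1,5] 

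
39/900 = 13/300=0.04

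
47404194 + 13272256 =60676450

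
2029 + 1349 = 3378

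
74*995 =73630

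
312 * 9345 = 2915640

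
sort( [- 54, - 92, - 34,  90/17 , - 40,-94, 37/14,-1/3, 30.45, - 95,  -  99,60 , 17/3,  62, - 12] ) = [ -99, - 95, - 94,-92, - 54, - 40, - 34, - 12, - 1/3,37/14,90/17,17/3,30.45, 60,62 ] 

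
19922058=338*58941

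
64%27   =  10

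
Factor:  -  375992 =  - 2^3*43^1 * 1093^1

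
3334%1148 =1038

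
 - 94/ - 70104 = 47/35052= 0.00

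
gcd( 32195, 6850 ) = 685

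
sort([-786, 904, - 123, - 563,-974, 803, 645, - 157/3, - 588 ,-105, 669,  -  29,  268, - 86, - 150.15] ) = [ - 974, - 786,-588, - 563, -150.15, - 123,-105,-86,- 157/3 ,  -  29, 268,645, 669,803,  904]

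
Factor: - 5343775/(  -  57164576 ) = 2^( - 5) * 5^2 * 7^( - 2)*36457^(-1 )*213751^1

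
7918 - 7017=901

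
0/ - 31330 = 0/1 = -  0.00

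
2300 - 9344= - 7044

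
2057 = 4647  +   - 2590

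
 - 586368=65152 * ( - 9 ) 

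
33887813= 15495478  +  18392335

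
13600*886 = 12049600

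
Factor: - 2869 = - 19^1*151^1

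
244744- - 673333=918077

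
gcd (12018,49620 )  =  6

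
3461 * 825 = 2855325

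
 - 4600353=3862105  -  8462458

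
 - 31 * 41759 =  - 1294529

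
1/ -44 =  - 1 + 43/44 = - 0.02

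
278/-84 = - 4 + 29/42  =  -3.31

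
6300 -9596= -3296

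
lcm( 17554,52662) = 52662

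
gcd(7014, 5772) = 6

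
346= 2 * 173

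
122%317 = 122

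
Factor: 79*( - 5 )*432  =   - 2^4*3^3*5^1*79^1= - 170640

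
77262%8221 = 3273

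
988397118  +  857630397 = 1846027515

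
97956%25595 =21171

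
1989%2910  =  1989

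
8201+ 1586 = 9787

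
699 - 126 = 573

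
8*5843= 46744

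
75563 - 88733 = -13170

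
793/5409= 793/5409 = 0.15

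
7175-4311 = 2864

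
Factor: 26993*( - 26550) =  - 2^1*3^2 * 5^2*59^1 *26993^1 = -  716664150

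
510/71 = 510/71 = 7.18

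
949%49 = 18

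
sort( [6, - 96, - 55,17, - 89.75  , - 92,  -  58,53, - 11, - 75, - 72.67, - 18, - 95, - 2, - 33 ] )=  [ - 96, - 95, - 92, - 89.75, - 75, - 72.67, - 58,-55,-33, - 18,  -  11,-2,6,17,53] 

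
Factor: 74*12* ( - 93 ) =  - 82584  =  -  2^3*3^2 * 31^1 * 37^1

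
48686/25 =48686/25 = 1947.44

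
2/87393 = 2/87393  =  0.00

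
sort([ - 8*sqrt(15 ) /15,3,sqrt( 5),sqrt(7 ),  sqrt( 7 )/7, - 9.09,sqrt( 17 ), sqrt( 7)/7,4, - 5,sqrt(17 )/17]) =[ - 9.09, - 5, - 8*sqrt(15)/15,sqrt( 17 ) /17,sqrt(7)/7, sqrt(7 )/7,sqrt( 5 ),sqrt( 7), 3,  4,sqrt( 17 )]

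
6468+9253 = 15721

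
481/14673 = 481/14673 =0.03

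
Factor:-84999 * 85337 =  - 3^1 * 7^1* 29^1*73^1  *167^1*977^1 = -7253559663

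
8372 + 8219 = 16591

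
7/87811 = 7/87811 = 0.00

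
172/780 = 43/195 = 0.22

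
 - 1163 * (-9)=10467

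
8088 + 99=8187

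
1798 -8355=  - 6557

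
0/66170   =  0 = 0.00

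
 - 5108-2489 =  - 7597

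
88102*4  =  352408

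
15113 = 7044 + 8069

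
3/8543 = 3/8543=0.00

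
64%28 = 8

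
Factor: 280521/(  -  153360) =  - 2^( - 4)*3^ (-1)*5^( -1) * 439^1=-  439/240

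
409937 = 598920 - 188983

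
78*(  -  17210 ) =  -1342380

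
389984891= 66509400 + 323475491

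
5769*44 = 253836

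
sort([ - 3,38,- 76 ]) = [-76, - 3 , 38] 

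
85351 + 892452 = 977803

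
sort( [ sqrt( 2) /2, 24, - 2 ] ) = [ - 2, sqrt(2 ) /2, 24 ]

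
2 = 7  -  5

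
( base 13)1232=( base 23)4K0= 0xA10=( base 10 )2576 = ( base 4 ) 220100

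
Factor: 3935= 5^1*787^1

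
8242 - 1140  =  7102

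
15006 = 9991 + 5015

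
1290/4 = 322 + 1/2 = 322.50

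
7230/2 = 3615 =3615.00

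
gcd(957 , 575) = 1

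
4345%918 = 673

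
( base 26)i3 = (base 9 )573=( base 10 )471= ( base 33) e9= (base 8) 727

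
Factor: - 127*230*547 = -2^1 * 5^1 *23^1*127^1*547^1 = - 15977870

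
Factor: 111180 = 2^2 * 3^1*5^1*17^1 * 109^1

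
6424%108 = 52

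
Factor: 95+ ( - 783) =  - 2^4*43^1 =- 688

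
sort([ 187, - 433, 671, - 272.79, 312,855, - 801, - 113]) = [ - 801, - 433, - 272.79, - 113,187, 312,671, 855 ] 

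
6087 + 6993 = 13080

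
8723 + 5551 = 14274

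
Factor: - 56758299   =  -3^1*13^1*1455341^1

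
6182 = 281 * 22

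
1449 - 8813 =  - 7364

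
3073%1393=287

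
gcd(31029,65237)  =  1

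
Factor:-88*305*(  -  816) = 2^7 * 3^1*5^1*11^1*17^1*61^1 = 21901440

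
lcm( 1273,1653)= 110751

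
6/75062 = 3/37531 = 0.00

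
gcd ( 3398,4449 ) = 1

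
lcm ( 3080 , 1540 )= 3080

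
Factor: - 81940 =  - 2^2*5^1*17^1*241^1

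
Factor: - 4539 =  - 3^1*17^1*89^1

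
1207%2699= 1207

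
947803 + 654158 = 1601961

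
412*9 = 3708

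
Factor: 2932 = 2^2 * 733^1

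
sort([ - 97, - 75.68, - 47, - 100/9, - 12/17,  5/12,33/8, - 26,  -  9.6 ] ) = [ -97 , - 75.68 , - 47, - 26, - 100/9, - 9.6, - 12/17, 5/12,33/8]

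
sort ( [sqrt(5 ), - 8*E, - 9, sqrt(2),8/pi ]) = [ - 8*E, - 9, sqrt( 2), sqrt( 5 ),  8/pi ] 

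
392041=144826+247215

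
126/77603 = 126/77603 = 0.00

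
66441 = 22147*3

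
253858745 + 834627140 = 1088485885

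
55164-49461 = 5703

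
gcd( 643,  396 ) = 1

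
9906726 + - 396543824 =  - 386637098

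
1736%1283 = 453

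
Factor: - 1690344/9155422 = -845172/4577711 = - 2^2* 3^2 * 17^1*1381^1*4577711^( - 1)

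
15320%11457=3863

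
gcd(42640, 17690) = 10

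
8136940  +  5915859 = 14052799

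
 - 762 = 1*( - 762)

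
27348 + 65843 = 93191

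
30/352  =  15/176 = 0.09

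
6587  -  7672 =-1085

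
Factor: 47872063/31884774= 2^(-1 )*3^( - 1 )*19^( - 1 )  *389^(-1 ) * 719^( - 1) * 3709^1*12907^1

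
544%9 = 4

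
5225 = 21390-16165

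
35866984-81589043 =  - 45722059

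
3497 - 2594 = 903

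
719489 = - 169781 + 889270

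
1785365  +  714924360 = 716709725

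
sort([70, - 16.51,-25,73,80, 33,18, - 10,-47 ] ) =[ - 47,-25, - 16.51, - 10,18,33,70, 73,80 ] 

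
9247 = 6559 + 2688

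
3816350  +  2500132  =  6316482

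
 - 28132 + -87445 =  -  115577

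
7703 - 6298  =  1405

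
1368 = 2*684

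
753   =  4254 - 3501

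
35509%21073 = 14436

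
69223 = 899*77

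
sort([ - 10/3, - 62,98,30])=[ - 62, - 10/3, 30,98] 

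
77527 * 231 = 17908737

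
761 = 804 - 43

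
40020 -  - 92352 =132372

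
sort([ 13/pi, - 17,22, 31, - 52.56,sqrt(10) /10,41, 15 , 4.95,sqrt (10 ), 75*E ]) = [ - 52.56, - 17,sqrt(10) /10, sqrt( 10 ), 13/pi,4.95, 15, 22, 31,41,  75*E ]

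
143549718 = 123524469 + 20025249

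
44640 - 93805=-49165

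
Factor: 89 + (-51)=2^1*19^1   =  38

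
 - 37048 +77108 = 40060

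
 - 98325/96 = - 32775/32 = - 1024.22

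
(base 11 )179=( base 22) 99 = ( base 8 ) 317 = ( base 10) 207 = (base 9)250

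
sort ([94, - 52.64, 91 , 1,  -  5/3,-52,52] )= [ - 52.64,-52 , - 5/3, 1,52, 91,  94]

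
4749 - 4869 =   -  120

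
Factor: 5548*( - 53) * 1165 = -2^2 * 5^1 * 19^1*53^1*73^1*233^1 = -342561260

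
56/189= 8/27 = 0.30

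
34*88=2992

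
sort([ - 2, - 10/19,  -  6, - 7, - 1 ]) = [ - 7, -6, - 2, - 1, - 10/19]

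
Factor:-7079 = -7079^1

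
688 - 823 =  - 135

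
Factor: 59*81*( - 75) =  - 358425  =  - 3^5*5^2 *59^1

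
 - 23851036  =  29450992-53302028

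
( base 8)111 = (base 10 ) 73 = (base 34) 25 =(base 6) 201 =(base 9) 81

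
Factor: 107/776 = 2^ ( - 3) *97^( - 1 )*107^1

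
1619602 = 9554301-7934699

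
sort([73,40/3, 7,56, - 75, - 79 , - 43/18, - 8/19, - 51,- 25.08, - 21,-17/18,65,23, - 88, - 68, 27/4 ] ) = [-88,- 79,  -  75 ,  -  68, - 51,-25.08, - 21, - 43/18 , - 17/18,  -  8/19,27/4,  7, 40/3,  23, 56,65, 73 ]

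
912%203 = 100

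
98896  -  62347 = 36549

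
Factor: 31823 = 11^2*263^1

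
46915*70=3284050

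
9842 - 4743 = 5099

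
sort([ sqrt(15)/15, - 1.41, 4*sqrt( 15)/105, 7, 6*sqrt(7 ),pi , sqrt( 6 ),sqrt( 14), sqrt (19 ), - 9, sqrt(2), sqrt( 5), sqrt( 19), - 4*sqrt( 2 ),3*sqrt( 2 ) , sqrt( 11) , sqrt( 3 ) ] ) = [  -  9, - 4 * sqrt(2),  -  1.41,4*sqrt( 15)/105,sqrt(15)/15, sqrt( 2 ), sqrt( 3), sqrt( 5 ), sqrt( 6),  pi, sqrt( 11 ),sqrt( 14), 3 *sqrt (2 ),sqrt( 19),sqrt( 19 ), 7, 6*sqrt(7)] 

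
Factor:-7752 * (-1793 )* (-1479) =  - 20557117944 = - 2^3*3^2*11^1* 17^2 * 19^1*29^1*163^1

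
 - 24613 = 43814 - 68427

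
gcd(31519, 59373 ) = 733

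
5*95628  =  478140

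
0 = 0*2647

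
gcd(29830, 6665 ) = 5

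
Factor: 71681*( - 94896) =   -  2^4 * 3^2*43^1*659^1*1667^1 = - 6802240176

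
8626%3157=2312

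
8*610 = 4880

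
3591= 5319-1728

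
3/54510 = 1/18170  =  0.00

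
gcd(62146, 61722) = 2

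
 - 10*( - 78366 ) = 783660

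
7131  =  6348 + 783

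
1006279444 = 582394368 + 423885076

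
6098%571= 388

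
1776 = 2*888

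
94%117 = 94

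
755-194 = 561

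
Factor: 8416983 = 3^1 * 53^1*52937^1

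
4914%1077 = 606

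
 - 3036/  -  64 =759/16=47.44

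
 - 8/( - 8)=1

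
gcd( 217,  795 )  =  1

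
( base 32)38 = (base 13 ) 80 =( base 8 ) 150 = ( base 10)104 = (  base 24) 48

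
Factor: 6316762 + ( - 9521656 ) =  - 2^1*3^1 *7^2*11^1*991^1 = - 3204894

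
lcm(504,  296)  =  18648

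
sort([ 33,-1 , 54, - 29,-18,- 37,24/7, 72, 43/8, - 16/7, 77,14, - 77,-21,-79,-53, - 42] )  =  [-79, - 77,-53,-42, - 37, - 29, -21, -18, - 16/7, - 1, 24/7,  43/8, 14, 33, 54, 72,77] 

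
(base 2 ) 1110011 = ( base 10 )115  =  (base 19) 61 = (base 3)11021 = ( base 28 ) 43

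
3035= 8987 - 5952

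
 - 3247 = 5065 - 8312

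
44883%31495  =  13388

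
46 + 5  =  51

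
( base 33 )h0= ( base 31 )i3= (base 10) 561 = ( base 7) 1431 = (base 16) 231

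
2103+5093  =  7196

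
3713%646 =483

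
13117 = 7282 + 5835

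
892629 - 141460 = 751169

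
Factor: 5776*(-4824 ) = -2^7 * 3^2*19^2*67^1 = - 27863424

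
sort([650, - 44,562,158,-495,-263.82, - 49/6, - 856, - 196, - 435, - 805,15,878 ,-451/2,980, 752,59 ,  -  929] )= [ - 929, -856, - 805, - 495, - 435, - 263.82, - 451/2, - 196, - 44, - 49/6, 15,59, 158,562,650,752,878,980 ] 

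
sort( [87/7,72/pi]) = [87/7, 72/pi] 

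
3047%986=89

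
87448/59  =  87448/59 = 1482.17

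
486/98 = 4 + 47/49 = 4.96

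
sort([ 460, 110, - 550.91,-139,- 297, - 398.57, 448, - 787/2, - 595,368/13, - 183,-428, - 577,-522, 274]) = [  -  595, - 577 , - 550.91, - 522, - 428, - 398.57,-787/2,  -  297, - 183,  -  139, 368/13,110,274, 448,460 ] 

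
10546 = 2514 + 8032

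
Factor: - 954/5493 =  - 2^1*3^1*53^1*1831^(-1 )=- 318/1831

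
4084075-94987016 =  - 90902941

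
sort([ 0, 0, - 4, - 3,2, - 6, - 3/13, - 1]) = [ - 6, - 4, - 3, - 1, - 3/13, 0,0, 2 ]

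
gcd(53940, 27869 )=899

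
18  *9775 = 175950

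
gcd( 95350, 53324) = 2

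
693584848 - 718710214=  -  25125366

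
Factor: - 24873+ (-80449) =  - 105322= - 2^1*7^1*7523^1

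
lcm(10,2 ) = 10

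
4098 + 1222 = 5320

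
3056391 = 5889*519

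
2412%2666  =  2412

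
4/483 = 4/483 = 0.01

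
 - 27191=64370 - 91561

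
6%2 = 0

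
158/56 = 79/28 = 2.82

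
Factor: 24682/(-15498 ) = - 3^( - 3 ) *43^1 = -43/27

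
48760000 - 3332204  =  45427796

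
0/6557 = 0 = 0.00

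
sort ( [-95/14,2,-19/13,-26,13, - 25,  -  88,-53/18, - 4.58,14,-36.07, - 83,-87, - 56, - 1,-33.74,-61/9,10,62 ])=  [-88, - 87, - 83, - 56,- 36.07, - 33.74, - 26, -25,-95/14 ,-61/9, - 4.58, - 53/18,-19/13, - 1,2 , 10, 13,14 , 62]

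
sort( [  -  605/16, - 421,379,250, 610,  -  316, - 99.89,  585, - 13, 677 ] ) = [  -  421,  -  316, - 99.89, - 605/16, - 13,250,379, 585, 610,677]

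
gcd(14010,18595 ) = 5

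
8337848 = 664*12557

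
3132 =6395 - 3263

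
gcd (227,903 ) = 1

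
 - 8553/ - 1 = 8553 + 0/1 = 8553.00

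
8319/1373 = 6 + 81/1373 = 6.06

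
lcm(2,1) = 2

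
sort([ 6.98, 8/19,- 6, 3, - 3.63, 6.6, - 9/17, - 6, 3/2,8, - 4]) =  [ - 6, - 6, - 4, - 3.63,-9/17,8/19,3/2, 3, 6.6,6.98,8 ] 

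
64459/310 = 64459/310 =207.93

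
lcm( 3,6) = 6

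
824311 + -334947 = 489364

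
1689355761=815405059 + 873950702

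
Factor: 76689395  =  5^1*2719^1*5641^1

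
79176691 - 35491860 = 43684831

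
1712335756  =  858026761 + 854308995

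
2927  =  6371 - 3444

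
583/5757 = 583/5757 = 0.10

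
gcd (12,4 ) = 4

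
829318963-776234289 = 53084674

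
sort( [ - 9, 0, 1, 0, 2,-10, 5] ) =[- 10, - 9,0,0,1, 2, 5 ]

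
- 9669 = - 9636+-33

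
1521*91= 138411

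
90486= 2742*33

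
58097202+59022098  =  117119300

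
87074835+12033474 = 99108309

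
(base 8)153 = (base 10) 107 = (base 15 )72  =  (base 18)5h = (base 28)3N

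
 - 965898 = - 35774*27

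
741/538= 741/538= 1.38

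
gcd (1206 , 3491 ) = 1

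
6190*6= 37140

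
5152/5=5152/5 = 1030.40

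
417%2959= 417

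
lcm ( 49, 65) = 3185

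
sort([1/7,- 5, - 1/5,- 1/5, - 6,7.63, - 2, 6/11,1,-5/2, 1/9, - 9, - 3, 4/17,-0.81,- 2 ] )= [  -  9, - 6, - 5, - 3, - 5/2, - 2, - 2, - 0.81, - 1/5, - 1/5, 1/9,1/7,  4/17,6/11, 1, 7.63]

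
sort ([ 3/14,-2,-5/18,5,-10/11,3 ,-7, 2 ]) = [-7, - 2,-10/11,-5/18, 3/14,2,3,5 ]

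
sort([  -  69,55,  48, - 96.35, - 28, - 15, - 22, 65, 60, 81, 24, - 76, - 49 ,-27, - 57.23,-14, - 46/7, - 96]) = [  -  96.35, - 96, - 76,  -  69, - 57.23, - 49, - 28, - 27, - 22,-15, - 14, - 46/7, 24,48,55, 60, 65 , 81]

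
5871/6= 1957/2 = 978.50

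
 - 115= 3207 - 3322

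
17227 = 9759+7468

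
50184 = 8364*6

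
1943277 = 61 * 31857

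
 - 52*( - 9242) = 480584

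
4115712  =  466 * 8832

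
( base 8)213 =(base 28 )4R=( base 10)139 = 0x8b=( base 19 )76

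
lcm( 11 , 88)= 88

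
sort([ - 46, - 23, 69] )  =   [ - 46,-23, 69]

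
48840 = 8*6105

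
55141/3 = 18380 + 1/3 = 18380.33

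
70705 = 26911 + 43794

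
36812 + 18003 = 54815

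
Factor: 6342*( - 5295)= - 33580890 = - 2^1*3^2*5^1*7^1*151^1*353^1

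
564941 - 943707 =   -  378766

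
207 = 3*69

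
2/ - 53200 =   -  1/26600=-0.00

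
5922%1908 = 198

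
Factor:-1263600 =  - 2^4*3^5 * 5^2* 13^1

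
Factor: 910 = 2^1 *5^1 *7^1*13^1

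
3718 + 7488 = 11206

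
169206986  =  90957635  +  78249351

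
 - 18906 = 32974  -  51880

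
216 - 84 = 132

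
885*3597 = 3183345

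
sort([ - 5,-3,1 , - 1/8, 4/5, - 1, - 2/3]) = [ - 5,-3 , - 1, - 2/3, - 1/8,4/5,1] 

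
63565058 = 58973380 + 4591678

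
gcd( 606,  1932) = 6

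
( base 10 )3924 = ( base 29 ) 4j9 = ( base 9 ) 5340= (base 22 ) 828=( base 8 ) 7524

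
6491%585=56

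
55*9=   495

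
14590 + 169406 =183996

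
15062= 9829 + 5233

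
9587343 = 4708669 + 4878674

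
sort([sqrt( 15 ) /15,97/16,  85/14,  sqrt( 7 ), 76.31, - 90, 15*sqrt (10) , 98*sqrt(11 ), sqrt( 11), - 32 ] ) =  [ - 90, - 32, sqrt( 15) /15 , sqrt( 7 ),sqrt( 11),  97/16,  85/14,15*sqrt ( 10),76.31 , 98*sqrt( 11) ]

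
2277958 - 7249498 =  - 4971540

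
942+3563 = 4505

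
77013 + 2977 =79990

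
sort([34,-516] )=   [ - 516,34 ]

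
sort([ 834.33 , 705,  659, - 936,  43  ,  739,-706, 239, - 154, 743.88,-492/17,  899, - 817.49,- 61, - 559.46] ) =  [ - 936, - 817.49,  -  706, - 559.46, - 154, - 61, - 492/17, 43, 239,659,705,739,  743.88 , 834.33 , 899]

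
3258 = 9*362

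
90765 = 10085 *9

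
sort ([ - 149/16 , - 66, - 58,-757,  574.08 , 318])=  [ - 757,-66, - 58, - 149/16, 318,  574.08]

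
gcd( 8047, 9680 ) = 1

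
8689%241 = 13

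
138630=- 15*( - 9242 )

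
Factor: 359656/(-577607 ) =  - 2^3*11^1*37^(  -  1 ) *61^1*233^(-1) = -5368/8621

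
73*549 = 40077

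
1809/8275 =1809/8275 = 0.22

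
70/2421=70/2421= 0.03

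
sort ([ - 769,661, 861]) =[- 769,  661,861 ]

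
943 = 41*23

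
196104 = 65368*3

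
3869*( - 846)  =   - 3273174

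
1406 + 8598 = 10004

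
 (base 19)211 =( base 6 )3234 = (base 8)1346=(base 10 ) 742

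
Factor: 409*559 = 228631=13^1*43^1*409^1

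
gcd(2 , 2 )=2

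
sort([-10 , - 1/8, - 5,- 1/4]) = [ - 10, -5, -1/4 ,-1/8 ] 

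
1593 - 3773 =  - 2180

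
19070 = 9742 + 9328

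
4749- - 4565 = 9314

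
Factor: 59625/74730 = 2^(-1)*3^1 * 5^2*47^ (-1)  =  75/94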